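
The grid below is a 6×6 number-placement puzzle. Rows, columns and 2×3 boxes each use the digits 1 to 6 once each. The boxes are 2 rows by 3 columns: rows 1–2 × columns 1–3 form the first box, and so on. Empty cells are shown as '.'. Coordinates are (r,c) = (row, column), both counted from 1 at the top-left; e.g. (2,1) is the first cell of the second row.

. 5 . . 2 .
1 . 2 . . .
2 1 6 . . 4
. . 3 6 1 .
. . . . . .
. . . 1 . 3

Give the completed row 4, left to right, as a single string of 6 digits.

(1,3) = 4: row 1 has {2,5}; col 3 has {2,3,6}; box has {1,2,5} → only 4 remains.
(1,4) = 3: row 1 has {2,4,5}; col 4 has {1,6}; box has {2} → only 3 remains.
(3,4) = 5: row 3 has {1,2,4,6}; col 4 has {1,3,6}; box has {1,4,6} → only 5 remains.
(3,5) = 3: row 3 has {1,2,4,5,6}; col 5 has {1,2}; box has {1,4,5,6} → only 3 remains.
(4,2) = 4: row 4 has {1,3,6}; col 2 has {1,5}; box has {1,2,3,6} → only 4 remains.
(4,6) = 2: row 4 has {1,3,4,6}; col 6 has {3,4}; box has {1,3,4,5,6} → only 2 remains.
(6,3) = 5: row 6 has {1,3}; col 3 has {2,3,4,6}; box has {} → only 5 remains.
(1,1) = 6: row 1 has {2,3,4,5}; col 1 has {1,2}; box has {1,2,4,5} → only 6 remains.
(1,6) = 1: row 1 has {2,3,4,5,6}; col 6 has {2,3,4}; box has {2,3} → only 1 remains.
(2,2) = 3: row 2 has {1,2}; col 2 has {1,4,5}; box has {1,2,4,5,6} → only 3 remains.
(2,4) = 4: row 2 has {1,2,3}; col 4 has {1,3,5,6}; box has {1,2,3} → only 4 remains.
(4,1) = 5: row 4 has {1,2,3,4,6}; col 1 has {1,2,6}; box has {1,2,3,4,6} → only 5 remains.

543612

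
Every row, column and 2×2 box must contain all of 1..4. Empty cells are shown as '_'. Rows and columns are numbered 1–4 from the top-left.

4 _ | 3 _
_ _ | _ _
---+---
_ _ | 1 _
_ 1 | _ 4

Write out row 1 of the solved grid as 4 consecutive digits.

r1c2 = 2: row 1 has {3,4}; col 2 has {1}; box has {4} → only 2 remains.
r1c4 = 1: row 1 has {2,3,4}; col 4 has {4}; box has {3} → only 1 remains.

4231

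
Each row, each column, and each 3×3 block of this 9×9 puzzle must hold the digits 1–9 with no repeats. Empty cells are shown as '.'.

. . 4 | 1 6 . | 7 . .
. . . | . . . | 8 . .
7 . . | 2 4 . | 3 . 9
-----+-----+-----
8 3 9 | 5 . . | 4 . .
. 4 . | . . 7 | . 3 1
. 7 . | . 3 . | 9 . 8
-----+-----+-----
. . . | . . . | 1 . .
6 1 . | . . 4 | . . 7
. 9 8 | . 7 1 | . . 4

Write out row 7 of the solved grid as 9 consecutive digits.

457629183

R2C8 = 4: in row 2, 4 can only go here (every other open cell in that row sees a 4).
R2C4 = 7: in row 2, 7 can only go here (every other open cell in that row sees a 7).
R4C5 = 1: in row 4, 1 can only go here (every other open cell in that row sees a 1).
R4C8 = 7: in row 4, 7 can only go here (every other open cell in that row sees a 7).
R6C4 = 4: in row 6, 4 can only go here (every other open cell in that row sees a 4).
R7C1 = 4: in row 7, 4 can only go here (every other open cell in that row sees a 4).
R7C3 = 7: in row 7, 7 can only go here (every other open cell in that row sees a 7).
R3C8 = 1: in column 8, 1 can only go here (every other open cell in that column sees a 1).
R7C9 = 3: in column 9, 3 can only go here (every other open cell in that column sees a 3).
R2C9 = 6: in box 3, 6 can only go here (every other open cell in that box sees a 6).
R4C9 = 2: row 4 has {1,3,4,5,7,8,9}; col 9 has {1,3,4,6,7,8,9}; box has {1,3,4,7,8,9} → only 2 remains.
R1C9 = 5: row 1 has {1,4,6,7}; col 9 has {1,2,3,4,6,7,8,9}; box has {1,3,4,6,7,8,9} → only 5 remains.
R4C6 = 6: row 4 has {1,2,3,4,5,7,8,9}; col 6 has {1,4,7}; box has {1,3,4,5,7} → only 6 remains.
R6C6 = 2: row 6 has {3,4,7,8,9}; col 6 has {1,4,6,7}; box has {1,3,4,5,6,7} → only 2 remains.
R1C8 = 2: row 1 has {1,4,5,6,7}; col 8 has {1,3,4,7}; box has {1,3,4,5,6,7,8,9} → only 2 remains.
R1C2 = 8: row 1 has {1,2,4,5,6,7}; col 2 has {1,3,4,7,9}; box has {4,7} → only 8 remains.
R3C6 = 8: in row 3, 8 can only go here (every other open cell in that row sees an 8).
R3C2 = 6: in column 2, 6 can only go here (every other open cell in that column sees a 6).
R3C3 = 5: row 3 has {1,2,3,4,6,7,8,9}; col 3 has {4,7,8,9}; box has {4,6,7,8} → only 5 remains.
R2C2 = 2: row 2 has {4,6,7,8}; col 2 has {1,3,4,6,7,8,9}; box has {4,5,6,7,8} → only 2 remains.
R7C2 = 5: row 7 has {1,3,4,7}; col 2 has {1,2,3,4,6,7,8,9}; box has {1,4,6,7,8,9} → only 5 remains.
R7C6 = 9: row 7 has {1,3,4,5,7}; col 6 has {1,2,4,6,7,8}; box has {1,4,7} → only 9 remains.
R1C6 = 3: row 1 has {1,2,4,5,6,7,8}; col 6 has {1,2,4,6,7,8,9}; box has {1,2,4,6,7,8} → only 3 remains.
R2C6 = 5: row 2 has {2,4,6,7,8}; col 6 has {1,2,3,4,6,7,8,9}; box has {1,2,3,4,6,7,8} → only 5 remains.
R1C1 = 9: row 1 has {1,2,3,4,5,6,7,8}; col 1 has {4,6,7,8}; box has {2,4,5,6,7,8} → only 9 remains.
R2C5 = 9: row 2 has {2,4,5,6,7,8}; col 5 has {1,3,4,6,7}; box has {1,2,3,4,5,6,7,8} → only 9 remains.
R5C5 = 8: row 5 has {1,3,4,7}; col 5 has {1,3,4,6,7,9}; box has {1,2,3,4,5,6,7} → only 8 remains.
R7C5 = 2: row 7 has {1,3,4,5,7,9}; col 5 has {1,3,4,6,7,8,9}; box has {1,4,7,9} → only 2 remains.
R8C5 = 5: row 8 has {1,4,6,7}; col 5 has {1,2,3,4,6,7,8,9}; box has {1,2,4,7,9} → only 5 remains.
R8C7 = 2: row 8 has {1,4,5,6,7}; col 7 has {1,3,4,7,8,9}; box has {1,3,4,7} → only 2 remains.
R5C4 = 9: row 5 has {1,3,4,7,8}; col 4 has {1,2,4,5,7}; box has {1,2,3,4,5,6,7,8} → only 9 remains.
R8C3 = 3: row 8 has {1,2,4,5,6,7}; col 3 has {4,5,7,8,9}; box has {1,4,5,6,7,8,9} → only 3 remains.
R8C4 = 8: row 8 has {1,2,3,4,5,6,7}; col 4 has {1,2,4,5,7,9}; box has {1,2,4,5,7,9} → only 8 remains.
R8C8 = 9: row 8 has {1,2,3,4,5,6,7,8}; col 8 has {1,2,3,4,7}; box has {1,2,3,4,7} → only 9 remains.
R9C1 = 2: row 9 has {1,4,7,8,9}; col 1 has {4,6,7,8,9}; box has {1,3,4,5,6,7,8,9} → only 2 remains.
R2C3 = 1: row 2 has {2,4,5,6,7,8,9}; col 3 has {3,4,5,7,8,9}; box has {2,4,5,6,7,8,9} → only 1 remains.
R5C1 = 5: row 5 has {1,3,4,7,8,9}; col 1 has {2,4,6,7,8,9}; box has {3,4,7,8,9} → only 5 remains.
R5C7 = 6: row 5 has {1,3,4,5,7,8,9}; col 7 has {1,2,3,4,7,8,9}; box has {1,2,3,4,7,8,9} → only 6 remains.
R6C1 = 1: row 6 has {2,3,4,7,8,9}; col 1 has {2,4,5,6,7,8,9}; box has {3,4,5,7,8,9} → only 1 remains.
R6C3 = 6: row 6 has {1,2,3,4,7,8,9}; col 3 has {1,3,4,5,7,8,9}; box has {1,3,4,5,7,8,9} → only 6 remains.
R6C8 = 5: row 6 has {1,2,3,4,6,7,8,9}; col 8 has {1,2,3,4,7,9}; box has {1,2,3,4,6,7,8,9} → only 5 remains.
R7C4 = 6: row 7 has {1,2,3,4,5,7,9}; col 4 has {1,2,4,5,7,8,9}; box has {1,2,4,5,7,8,9} → only 6 remains.
R7C8 = 8: row 7 has {1,2,3,4,5,6,7,9}; col 8 has {1,2,3,4,5,7,9}; box has {1,2,3,4,7,9} → only 8 remains.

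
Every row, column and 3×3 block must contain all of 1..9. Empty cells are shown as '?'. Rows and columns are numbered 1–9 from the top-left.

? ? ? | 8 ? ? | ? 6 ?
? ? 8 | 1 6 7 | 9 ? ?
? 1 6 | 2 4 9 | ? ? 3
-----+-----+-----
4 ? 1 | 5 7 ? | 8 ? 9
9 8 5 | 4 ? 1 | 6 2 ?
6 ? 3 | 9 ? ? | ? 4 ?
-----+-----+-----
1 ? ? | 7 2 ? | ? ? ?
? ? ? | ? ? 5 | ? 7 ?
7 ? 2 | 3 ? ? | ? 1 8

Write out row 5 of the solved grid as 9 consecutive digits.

985431627

row 1, column 6 = 3 (sole candidate).
row 2, column 8 = 5 (sole candidate).
row 3, column 1 = 5 (sole candidate).
row 3, column 7 = 7 (sole candidate).
row 3, column 8 = 8 (sole candidate).
row 4, column 2 = 2 (sole candidate).
row 4, column 6 = 6 (sole candidate).
row 4, column 8 = 3 (sole candidate).
row 5, column 5 = 3: row 5 has {1,2,4,5,6,8,9}; col 5 has {2,4,6,7}; box has {1,4,5,6,7,9} → only 3 remains.
row 5, column 9 = 7: row 5 has {1,2,3,4,5,6,8,9}; col 9 has {3,8,9}; box has {2,3,4,6,8,9} → only 7 remains.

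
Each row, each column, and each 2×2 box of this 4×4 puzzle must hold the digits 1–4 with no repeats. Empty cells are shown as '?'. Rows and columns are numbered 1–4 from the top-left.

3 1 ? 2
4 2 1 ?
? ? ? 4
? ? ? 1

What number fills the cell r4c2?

r1c3 = 4 (sole candidate).
r2c4 = 3 (sole candidate).
r3c2 = 3 (sole candidate).
r3c3 = 2 (sole candidate).
r4c1 = 2 (sole candidate).
r4c2 = 4: row 4 has {1,2}; col 2 has {1,2,3}; box has {2,3} → only 4 remains.

4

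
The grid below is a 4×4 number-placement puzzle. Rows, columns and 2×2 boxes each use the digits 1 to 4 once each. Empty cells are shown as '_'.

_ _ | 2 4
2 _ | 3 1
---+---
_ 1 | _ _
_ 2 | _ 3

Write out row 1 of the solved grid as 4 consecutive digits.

R1C2 = 3: row 1 has {2,4}; col 2 has {1,2}; box has {2} → only 3 remains.
R2C2 = 4 (sole candidate).
R3C3 = 4 (sole candidate).
R3C4 = 2 (sole candidate).
R4C1 = 4 (sole candidate).
R4C3 = 1 (sole candidate).
R1C1 = 1: row 1 has {2,3,4}; col 1 has {2,4}; box has {2,3,4} → only 1 remains.

1324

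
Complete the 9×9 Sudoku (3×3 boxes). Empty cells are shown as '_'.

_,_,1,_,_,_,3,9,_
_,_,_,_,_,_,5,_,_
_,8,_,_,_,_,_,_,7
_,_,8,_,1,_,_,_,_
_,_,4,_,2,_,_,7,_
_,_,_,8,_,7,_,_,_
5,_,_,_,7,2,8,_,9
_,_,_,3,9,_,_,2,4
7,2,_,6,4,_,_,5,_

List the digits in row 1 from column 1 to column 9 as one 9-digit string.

651784392

R7C4 = 1 (sole candidate).
R8C3 = 6 (sole candidate).
R9C6 = 8 (sole candidate).
R9C7 = 1 (sole candidate).
R9C9 = 3 (sole candidate).
R7C3 = 3 (sole candidate).
R7C8 = 6 (sole candidate).
R8C2 = 1 (sole candidate).
R8C6 = 5 (sole candidate).
R8C7 = 7 (sole candidate).
R9C3 = 9 (sole candidate).
R7C2 = 4 (sole candidate).
R8C1 = 8 (sole candidate).
R4C2 = 7 (hidden single in row 4).
R1C4 = 7: in row 1, 7 can only go here (every other open cell in that row sees a 7).
R2C3 = 7 (hidden single in row 2).
R5C9 = 8 (hidden single in row 5).
R1C5 = 8: in row 1, 8 can only go here (every other open cell in that row sees an 8).
R1C2 = 5: in row 1, 5 can only go here (every other open cell in that row sees a 5).
R3C3 = 2 (sole candidate).
R6C3 = 5 (sole candidate).
R1C9 = 2: in row 1, 2 can only go here (every other open cell in that row sees a 2).
R2C4 = 2 (hidden single in row 2).
R2C8 = 8 (hidden single in row 2).
R5C1 = 1 (hidden single in row 5).
R5C4 = 5 (hidden single in row 5).
R3C5 = 5 (hidden single in row 3).
R4C9 = 5 (hidden single in row 4).
Singles propagation stalls; R1C1 is still open with candidates {4,6}.
  Try R1C1 = 4: this forces R1C6=6, R2C5=3, R6C5=6, R6C9=1, R2C9=6, R3C7=4, R3C8=1, R2C1=9; then R2C2 has no candidate left — contradiction.
So R1C1 = 6.
R1C6 = 4: row 1 has {1,2,3,5,6,7,8,9}; col 6 has {2,5,7,8}; box has {2,5,7,8} → only 4 remains.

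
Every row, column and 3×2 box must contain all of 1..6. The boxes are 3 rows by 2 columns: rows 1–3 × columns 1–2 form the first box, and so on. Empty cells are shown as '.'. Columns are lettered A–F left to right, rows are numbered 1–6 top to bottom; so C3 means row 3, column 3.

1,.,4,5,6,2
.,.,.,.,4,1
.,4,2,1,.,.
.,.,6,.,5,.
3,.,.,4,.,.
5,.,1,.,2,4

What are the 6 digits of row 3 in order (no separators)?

B1 = 3: row 1 has {1,2,4,5,6}; col 2 has {4}; box has {1,4} → only 3 remains.
C2 = 3: row 2 has {1,4}; col 3 has {1,2,4,6}; box has {1,2,4,5} → only 3 remains.
D2 = 6: row 2 has {1,3,4}; col 4 has {1,4,5}; box has {1,2,3,4,5} → only 6 remains.
A3 = 6: row 3 has {1,2,4}; col 1 has {1,3,5}; box has {1,3,4} → only 6 remains.
E3 = 3: row 3 has {1,2,4,6}; col 5 has {2,4,5,6}; box has {1,2,4,6} → only 3 remains.
F3 = 5: row 3 has {1,2,3,4,6}; col 6 has {1,2,4}; box has {1,2,3,4,6} → only 5 remains.

642135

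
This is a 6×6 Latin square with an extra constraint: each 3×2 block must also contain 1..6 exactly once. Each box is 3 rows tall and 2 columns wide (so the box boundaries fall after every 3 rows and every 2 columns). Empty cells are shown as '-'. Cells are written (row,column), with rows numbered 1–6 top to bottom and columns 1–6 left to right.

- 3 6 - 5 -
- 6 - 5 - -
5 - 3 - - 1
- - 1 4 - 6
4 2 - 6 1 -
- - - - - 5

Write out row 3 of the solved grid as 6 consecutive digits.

543261

(3,2) = 4: row 3 has {1,3,5}; col 2 has {2,3,6}; box has {3,5,6} → only 4 remains.
(3,4) = 2: row 3 has {1,3,4,5}; col 4 has {4,5,6}; box has {3,5,6} → only 2 remains.
(3,5) = 6: row 3 has {1,2,3,4,5}; col 5 has {1,5}; box has {1,5} → only 6 remains.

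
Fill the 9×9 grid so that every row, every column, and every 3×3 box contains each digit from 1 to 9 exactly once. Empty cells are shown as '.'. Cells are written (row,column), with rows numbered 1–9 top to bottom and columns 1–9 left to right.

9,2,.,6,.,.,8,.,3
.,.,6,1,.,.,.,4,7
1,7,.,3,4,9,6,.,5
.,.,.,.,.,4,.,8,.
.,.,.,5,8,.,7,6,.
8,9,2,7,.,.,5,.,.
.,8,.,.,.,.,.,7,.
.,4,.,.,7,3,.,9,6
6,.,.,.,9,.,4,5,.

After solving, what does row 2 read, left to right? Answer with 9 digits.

356128947

(1,5) = 5: row 1 has {2,3,6,8,9}; col 5 has {4,7,8,9}; box has {1,3,4,6,9} → only 5 remains.
(1,6) = 7: row 1 has {2,3,5,6,8,9}; col 6 has {3,4,9}; box has {1,3,4,5,6,9} → only 7 remains.
(1,8) = 1: row 1 has {2,3,5,6,7,8,9}; col 8 has {4,5,6,7,8,9}; box has {3,4,5,6,7,8} → only 1 remains.
(2,5) = 2: row 2 has {1,4,6,7}; col 5 has {4,5,7,8,9}; box has {1,3,4,5,6,7,9} → only 2 remains.
(2,6) = 8: row 2 has {1,2,4,6,7}; col 6 has {3,4,7,9}; box has {1,2,3,4,5,6,7,9} → only 8 remains.
(2,7) = 9: row 2 has {1,2,4,6,7,8}; col 7 has {4,5,6,7,8}; box has {1,3,4,5,6,7,8} → only 9 remains.
(3,3) = 8: row 3 has {1,3,4,5,6,7,9}; col 3 has {2,6}; box has {1,2,6,7,9} → only 8 remains.
(3,8) = 2: row 3 has {1,3,4,5,6,7,8,9}; col 8 has {1,4,5,6,7,8,9}; box has {1,3,4,5,6,7,8,9} → only 2 remains.
(6,8) = 3: row 6 has {2,5,7,8,9}; col 8 has {1,2,4,5,6,7,8,9}; box has {5,6,7,8} → only 3 remains.
(1,3) = 4: row 1 has {1,2,3,5,6,7,8,9}; col 3 has {2,6,8}; box has {1,2,6,7,8,9} → only 4 remains.
(5,9) = 9: in row 5, 9 can only go here (every other open cell in that row sees a 9).
(4,4) = 9: in row 4, 9 can only go here (every other open cell in that row sees a 9).
(5,6) = 2: in row 5, 2 can only go here (every other open cell in that row sees a 2).
(5,1) = 4: in row 5, 4 can only go here (every other open cell in that row sees a 4).
(9,6) = 1: row 9 has {4,5,6,9}; col 6 has {2,3,4,7,8,9}; box has {3,7,9} → only 1 remains.
(6,6) = 6: row 6 has {2,3,5,7,8,9}; col 6 has {1,2,3,4,7,8,9}; box has {2,4,5,7,8,9} → only 6 remains.
(7,5) = 6: row 7 has {7,8}; col 5 has {2,4,5,7,8,9}; box has {1,3,7,9} → only 6 remains.
(7,6) = 5: row 7 has {6,7,8}; col 6 has {1,2,3,4,6,7,8,9}; box has {1,3,6,7,9} → only 5 remains.
(9,2) = 3: row 9 has {1,4,5,6,9}; col 2 has {2,4,7,8,9}; box has {4,6,8} → only 3 remains.
(9,3) = 7: row 9 has {1,3,4,5,6,9}; col 3 has {2,4,6,8}; box has {3,4,6,8} → only 7 remains.
(2,2) = 5: row 2 has {1,2,4,6,7,8,9}; col 2 has {2,3,4,7,8,9}; box has {1,2,4,6,7,8,9} → only 5 remains.
(5,2) = 1: row 5 has {2,4,5,6,7,8,9}; col 2 has {2,3,4,5,7,8,9}; box has {2,4,8,9} → only 1 remains.
(5,3) = 3: row 5 has {1,2,4,5,6,7,8,9}; col 3 has {2,4,6,7,8}; box has {1,2,4,8,9} → only 3 remains.
(6,5) = 1: row 6 has {2,3,5,6,7,8,9}; col 5 has {2,4,5,6,7,8,9}; box has {2,4,5,6,7,8,9} → only 1 remains.
(6,9) = 4: row 6 has {1,2,3,5,6,7,8,9}; col 9 has {3,5,6,7,9}; box has {3,5,6,7,8,9} → only 4 remains.
(7,1) = 2: row 7 has {5,6,7,8}; col 1 has {1,4,6,8,9}; box has {3,4,6,7,8} → only 2 remains.
(7,4) = 4: row 7 has {2,5,6,7,8}; col 4 has {1,3,5,6,7,9}; box has {1,3,5,6,7,9} → only 4 remains.
(7,9) = 1: row 7 has {2,4,5,6,7,8}; col 9 has {3,4,5,6,7,9}; box has {4,5,6,7,9} → only 1 remains.
(8,1) = 5: row 8 has {3,4,6,7,9}; col 1 has {1,2,4,6,8,9}; box has {2,3,4,6,7,8} → only 5 remains.
(8,3) = 1: row 8 has {3,4,5,6,7,9}; col 3 has {2,3,4,6,7,8}; box has {2,3,4,5,6,7,8} → only 1 remains.
(8,7) = 2: row 8 has {1,3,4,5,6,7,9}; col 7 has {4,5,6,7,8,9}; box has {1,4,5,6,7,9} → only 2 remains.
(9,9) = 8: row 9 has {1,3,4,5,6,7,9}; col 9 has {1,3,4,5,6,7,9}; box has {1,2,4,5,6,7,9} → only 8 remains.
(2,1) = 3: row 2 has {1,2,4,5,6,7,8,9}; col 1 has {1,2,4,5,6,8,9}; box has {1,2,4,5,6,7,8,9} → only 3 remains.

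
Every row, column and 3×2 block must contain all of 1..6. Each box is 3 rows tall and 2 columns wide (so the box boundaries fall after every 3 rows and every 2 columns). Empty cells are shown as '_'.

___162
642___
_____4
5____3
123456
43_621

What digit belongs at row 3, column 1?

row 1, column 1 = 3: row 1 has {1,2,6}; col 1 has {1,4,5,6}; box has {4,6} → only 3 remains.
row 1, column 2 = 5: row 1 has {1,2,3,6}; col 2 has {2,3,4}; box has {3,4,6} → only 5 remains.
row 1, column 3 = 4: row 1 has {1,2,3,5,6}; col 3 has {2,3}; box has {1,2} → only 4 remains.
row 2, column 6 = 5: row 2 has {2,4,6}; col 6 has {1,2,3,4,6}; box has {2,4,6} → only 5 remains.
row 3, column 1 = 2: row 3 has {4}; col 1 has {1,3,4,5,6}; box has {3,4,5,6} → only 2 remains.

2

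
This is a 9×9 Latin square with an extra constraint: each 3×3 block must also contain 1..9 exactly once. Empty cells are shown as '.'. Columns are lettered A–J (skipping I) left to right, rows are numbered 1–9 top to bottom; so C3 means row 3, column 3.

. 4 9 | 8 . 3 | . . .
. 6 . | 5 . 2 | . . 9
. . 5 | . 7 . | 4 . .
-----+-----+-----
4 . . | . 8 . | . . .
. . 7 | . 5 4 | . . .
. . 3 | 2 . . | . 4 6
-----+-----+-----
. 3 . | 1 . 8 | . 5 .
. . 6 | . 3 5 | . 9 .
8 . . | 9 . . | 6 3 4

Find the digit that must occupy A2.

D3 = 6 (sole candidate).
D5 = 3 (sole candidate).
E9 = 2 (sole candidate).
F9 = 7 (sole candidate).
E1 = 1 (sole candidate).
E2 = 4 (sole candidate).
F3 = 9 (sole candidate).
D4 = 7 (sole candidate).
E6 = 9 (sole candidate).
F6 = 1 (sole candidate).
E7 = 6 (sole candidate).
D8 = 4 (sole candidate).
C9 = 1 (sole candidate).
C2 = 8 (sole candidate).
C4 = 2 (sole candidate).
F4 = 6 (sole candidate).
H4 = 1 (sole candidate).
A6 = 5 (sole candidate).
B6 = 8 (sole candidate).
G6 = 7 (sole candidate).
C7 = 4 (sole candidate).
G7 = 2 (sole candidate).
J7 = 7 (sole candidate).
B9 = 5 (sole candidate).
G1 = 5 (sole candidate).
J1 = 2 (sole candidate).
H2 = 7 (sole candidate).
H3 = 8 (sole candidate).
B4 = 9 (sole candidate).
G4 = 3 (sole candidate).
J4 = 5 (sole candidate).
B5 = 1 (sole candidate).
H5 = 2 (sole candidate).
J5 = 8 (sole candidate).
A7 = 9 (sole candidate).
J8 = 1 (sole candidate).
A1 = 7 (sole candidate).
H1 = 6 (sole candidate).
G2 = 1 (sole candidate).
B3 = 2 (sole candidate).
J3 = 3 (sole candidate).
A5 = 6 (sole candidate).
G5 = 9 (sole candidate).
A8 = 2 (sole candidate).
B8 = 7 (sole candidate).
G8 = 8 (sole candidate).
A2 = 3: row 2 has {1,2,4,5,6,7,8,9}; col 1 has {2,4,5,6,7,8,9}; box has {2,4,5,6,7,8,9} → only 3 remains.

3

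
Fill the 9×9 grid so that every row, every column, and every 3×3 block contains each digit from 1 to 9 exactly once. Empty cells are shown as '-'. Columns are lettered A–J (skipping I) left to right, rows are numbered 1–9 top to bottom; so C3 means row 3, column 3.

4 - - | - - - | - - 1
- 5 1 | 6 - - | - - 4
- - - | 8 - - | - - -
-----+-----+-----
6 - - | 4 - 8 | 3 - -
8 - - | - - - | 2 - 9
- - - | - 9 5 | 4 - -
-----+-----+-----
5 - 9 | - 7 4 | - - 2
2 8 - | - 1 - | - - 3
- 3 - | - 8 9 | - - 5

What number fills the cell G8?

9

E4 = 2 (sole candidate).
J4 = 7 (sole candidate).
D7 = 3 (sole candidate).
D8 = 5 (sole candidate).
F8 = 6 (sole candidate).
D9 = 2 (sole candidate).
E2 = 3 (sole candidate).
J3 = 6 (sole candidate).
C4 = 5 (sole candidate).
H4 = 1 (sole candidate).
E5 = 6 (sole candidate).
H5 = 5 (sole candidate).
J6 = 8 (sole candidate).
E1 = 5 (sole candidate).
E3 = 4 (sole candidate).
B4 = 9 (sole candidate).
H6 = 6 (sole candidate).
H7 = 8 (sole candidate).
G2 = 8 (hidden single in row 2).
C1 = 8 (hidden single in row 1).
H1 = 3 (hidden single in row 1).
B1 = 6 (hidden single in row 1).
B7 = 1 (sole candidate).
G7 = 6 (sole candidate).
A9 = 7 (sole candidate).
G9 = 1 (sole candidate).
H9 = 4 (sole candidate).
A2 = 9 (sole candidate).
A3 = 3 (sole candidate).
A6 = 1 (sole candidate).
D6 = 7 (sole candidate).
C8 = 4 (sole candidate).
C9 = 6 (sole candidate).
D1 = 9 (sole candidate).
G1 = 7 (sole candidate).
H2 = 2 (sole candidate).
H3 = 9 (sole candidate).
D5 = 1 (sole candidate).
F5 = 3 (sole candidate).
B6 = 2 (sole candidate).
C6 = 3 (sole candidate).
G8 = 9: row 8 has {1,2,3,4,5,6,8}; col 7 has {1,2,3,4,6,7,8}; box has {1,2,3,4,5,6,8} → only 9 remains.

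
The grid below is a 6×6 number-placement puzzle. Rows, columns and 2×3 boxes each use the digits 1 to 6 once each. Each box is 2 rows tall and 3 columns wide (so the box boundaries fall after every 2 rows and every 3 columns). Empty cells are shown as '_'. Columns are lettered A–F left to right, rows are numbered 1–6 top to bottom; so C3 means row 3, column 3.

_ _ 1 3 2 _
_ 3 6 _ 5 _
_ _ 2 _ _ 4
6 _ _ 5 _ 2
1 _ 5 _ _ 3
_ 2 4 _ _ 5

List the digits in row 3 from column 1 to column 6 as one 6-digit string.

F1 = 6: row 1 has {1,2,3}; col 6 has {2,3,4,5}; box has {2,3,5} → only 6 remains.
F2 = 1: row 2 has {3,5,6}; col 6 has {2,3,4,5,6}; box has {2,3,5,6} → only 1 remains.
C4 = 3: row 4 has {2,5,6}; col 3 has {1,2,4,5,6}; box has {2,6} → only 3 remains.
E4 = 1: row 4 has {2,3,5,6}; col 5 has {2,5}; box has {2,4,5} → only 1 remains.
B5 = 6: row 5 has {1,3,5}; col 2 has {2,3}; box has {1,2,4,5} → only 6 remains.
E5 = 4: row 5 has {1,3,5,6}; col 5 has {1,2,5}; box has {3,5} → only 4 remains.
A6 = 3: row 6 has {2,4,5}; col 1 has {1,6}; box has {1,2,4,5,6} → only 3 remains.
E6 = 6: row 6 has {2,3,4,5}; col 5 has {1,2,4,5}; box has {3,4,5} → only 6 remains.
D2 = 4: row 2 has {1,3,5,6}; col 4 has {3,5}; box has {1,2,3,5,6} → only 4 remains.
A3 = 5: row 3 has {2,4}; col 1 has {1,3,6}; box has {2,3,6} → only 5 remains.
B3 = 1: row 3 has {2,4,5}; col 2 has {2,3,6}; box has {2,3,5,6} → only 1 remains.
D3 = 6: row 3 has {1,2,4,5}; col 4 has {3,4,5}; box has {1,2,4,5} → only 6 remains.
E3 = 3: row 3 has {1,2,4,5,6}; col 5 has {1,2,4,5,6}; box has {1,2,4,5,6} → only 3 remains.

512634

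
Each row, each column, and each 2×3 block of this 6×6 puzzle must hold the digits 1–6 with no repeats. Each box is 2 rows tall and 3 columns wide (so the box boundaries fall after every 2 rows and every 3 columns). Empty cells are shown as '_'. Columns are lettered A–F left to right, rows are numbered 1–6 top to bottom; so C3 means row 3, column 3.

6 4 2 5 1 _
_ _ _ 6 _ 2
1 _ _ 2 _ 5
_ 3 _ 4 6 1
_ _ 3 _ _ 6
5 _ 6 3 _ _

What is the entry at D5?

1

F1 = 3 (sole candidate).
A2 = 3 (sole candidate).
E2 = 4 (sole candidate).
B3 = 6 (sole candidate).
C3 = 4 (sole candidate).
E3 = 3 (sole candidate).
A4 = 2 (sole candidate).
C4 = 5 (sole candidate).
A5 = 4 (sole candidate).
D5 = 1: row 5 has {3,4,6}; col 4 has {2,3,4,5,6}; box has {3,6} → only 1 remains.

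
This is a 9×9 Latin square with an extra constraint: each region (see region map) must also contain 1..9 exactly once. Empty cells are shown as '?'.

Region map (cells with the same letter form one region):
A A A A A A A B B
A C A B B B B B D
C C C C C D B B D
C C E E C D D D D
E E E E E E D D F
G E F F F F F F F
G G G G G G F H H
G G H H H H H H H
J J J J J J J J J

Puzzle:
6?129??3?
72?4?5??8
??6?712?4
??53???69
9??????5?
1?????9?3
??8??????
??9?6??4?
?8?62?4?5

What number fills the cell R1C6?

R1C9 = 7: row 1 has {1,2,3,6,9}; col 9 has {3,4,5,8,9}; region has {2,3,4,5} → only 7 remains.
R2C3 = 3: row 2 has {2,4,5,7,8}; col 3 has {1,5,6,8,9}; region has {1,2,6,7,9} → only 3 remains.
R2C5 = 1: row 2 has {2,3,4,5,7,8}; col 5 has {2,6,7,9}; region has {2,3,4,5,7} → only 1 remains.
R2C7 = 6: row 2 has {1,2,3,4,5,7,8}; col 7 has {2,4,9}; region has {1,2,3,4,5,7} → only 6 remains.
R2C8 = 9: row 2 has {1,2,3,4,5,6,7,8}; col 8 has {3,4,5,6}; region has {1,2,3,4,5,6,7} → only 9 remains.
R3C8 = 8: row 3 has {1,2,4,6,7}; col 8 has {3,4,5,6,9}; region has {1,2,3,4,5,6,7,9} → only 8 remains.
R4C7 = 7: row 4 has {3,5,6,9}; col 7 has {2,4,6,9}; region has {1,4,5,6,8,9} → only 7 remains.
R5C7 = 3: row 5 has {5,9}; col 7 has {2,4,6,7,9}; region has {1,4,5,6,7,8,9} → only 3 remains.
R9C1 = 3: row 9 has {2,4,5,6,8}; col 1 has {1,6,7,9}; region has {2,4,5,6,8} → only 3 remains.
R9C3 = 7: row 9 has {2,3,4,5,6,8}; col 3 has {1,3,5,6,8,9}; region has {2,3,4,5,6,8} → only 7 remains.
R9C6 = 9: row 9 has {2,3,4,5,6,7,8}; col 6 has {1,5}; region has {2,3,4,5,6,7,8} → only 9 remains.
R9C8 = 1: row 9 has {2,3,4,5,6,7,8,9}; col 8 has {3,4,5,6,8,9}; region has {2,3,4,5,6,7,8,9} → only 1 remains.
R3C1 = 5: row 3 has {1,2,4,6,7,8}; col 1 has {1,3,6,7,9}; region has {2,6,7} → only 5 remains.
R3C4 = 9: row 3 has {1,2,4,5,6,7,8}; col 4 has {2,3,4,6}; region has {2,5,6,7} → only 9 remains.
R4C6 = 2: row 4 has {3,5,6,7,9}; col 6 has {1,5,9}; region has {1,3,4,5,6,7,8,9} → only 2 remains.
R8C1 = 2: row 8 has {4,6,9}; col 1 has {1,3,5,6,7,9}; region has {1,8} → only 2 remains.
R8C9 = 1: row 8 has {2,4,6,9}; col 9 has {3,4,5,7,8,9}; region has {4,6,9} → only 1 remains.
R3C2 = 3: row 3 has {1,2,4,5,6,7,8,9}; col 2 has {2,8}; region has {2,5,6,7,9} → only 3 remains.
R7C1 = 4: row 7 has {8}; col 1 has {1,2,3,5,6,7,9}; region has {1,2,8} → only 4 remains.
R7C9 = 2: row 7 has {4,8}; col 9 has {1,3,4,5,7,8,9}; region has {1,4,6,9} → only 2 remains.
R4C1 = 8: row 4 has {2,3,5,6,7,9}; col 1 has {1,2,3,4,5,6,7,9}; region has {2,3,5,6,7,9} → only 8 remains.
R4C5 = 4: row 4 has {2,3,5,6,7,8,9}; col 5 has {1,2,6,7,9}; region has {2,3,5,6,7,8,9} → only 4 remains.
R5C5 = 8: row 5 has {3,5,9}; col 5 has {1,2,4,6,7,9}; region has {3,5,9} → only 8 remains.
R5C9 = 6: row 5 has {3,5,8,9}; col 9 has {1,2,3,4,5,7,8,9}; region has {3,9} → only 6 remains.
R6C5 = 5: row 6 has {1,3,9}; col 5 has {1,2,4,6,7,8,9}; region has {3,6,9} → only 5 remains.
R7C5 = 3: row 7 has {2,4,8}; col 5 has {1,2,4,5,6,7,8,9}; region has {1,2,4,8} → only 3 remains.
R7C7 = 1: row 7 has {2,3,4,8}; col 7 has {2,3,4,6,7,9}; region has {3,5,6,9} → only 1 remains.
R7C8 = 7: row 7 has {1,2,3,4,8}; col 8 has {1,3,4,5,6,8,9}; region has {1,2,4,6,9} → only 7 remains.
R4C2 = 1: row 4 has {2,3,4,5,6,7,8,9}; col 2 has {2,3,8}; region has {2,3,4,5,6,7,8,9} → only 1 remains.
R6C8 = 2: row 6 has {1,3,5,9}; col 8 has {1,3,4,5,6,7,8,9}; region has {1,3,5,6,9} → only 2 remains.
R7C4 = 5: row 7 has {1,2,3,4,7,8}; col 4 has {2,3,4,6,9}; region has {1,2,3,4,8} → only 5 remains.
R7C6 = 6: row 7 has {1,2,3,4,5,7,8}; col 6 has {1,2,5,9}; region has {1,2,3,4,5,8} → only 6 remains.
R8C2 = 7: row 8 has {1,2,4,6,9}; col 2 has {1,2,3,8}; region has {1,2,3,4,5,6,8} → only 7 remains.
R8C4 = 8: row 8 has {1,2,4,6,7,9}; col 4 has {2,3,4,5,6,9}; region has {1,2,4,6,7,9} → only 8 remains.
R8C6 = 3: row 8 has {1,2,4,6,7,8,9}; col 6 has {1,2,5,6,9}; region has {1,2,4,6,7,8,9} → only 3 remains.
R8C7 = 5: row 8 has {1,2,3,4,6,7,8,9}; col 7 has {1,2,3,4,6,7,9}; region has {1,2,3,4,6,7,8,9} → only 5 remains.
R1C7 = 8: row 1 has {1,2,3,6,7,9}; col 7 has {1,2,3,4,5,6,7,9}; region has {1,2,3,6,7,9} → only 8 remains.
R5C2 = 4: row 5 has {3,5,6,8,9}; col 2 has {1,2,3,7,8}; region has {3,5,8,9} → only 4 remains.
R5C3 = 2: row 5 has {3,4,5,6,8,9}; col 3 has {1,3,5,6,7,8,9}; region has {3,4,5,8,9} → only 2 remains.
R5C6 = 7: row 5 has {2,3,4,5,6,8,9}; col 6 has {1,2,3,5,6,9}; region has {2,3,4,5,8,9} → only 7 remains.
R6C2 = 6: row 6 has {1,2,3,5,9}; col 2 has {1,2,3,4,7,8}; region has {2,3,4,5,7,8,9} → only 6 remains.
R6C3 = 4: row 6 has {1,2,3,5,6,9}; col 3 has {1,2,3,5,6,7,8,9}; region has {1,2,3,5,6,9} → only 4 remains.
R6C4 = 7: row 6 has {1,2,3,4,5,6,9}; col 4 has {2,3,4,5,6,8,9}; region has {1,2,3,4,5,6,9} → only 7 remains.
R6C6 = 8: row 6 has {1,2,3,4,5,6,7,9}; col 6 has {1,2,3,5,6,7,9}; region has {1,2,3,4,5,6,7,9} → only 8 remains.
R7C2 = 9: row 7 has {1,2,3,4,5,6,7,8}; col 2 has {1,2,3,4,6,7,8}; region has {1,2,3,4,5,6,7,8} → only 9 remains.
R1C2 = 5: row 1 has {1,2,3,6,7,8,9}; col 2 has {1,2,3,4,6,7,8,9}; region has {1,2,3,6,7,8,9} → only 5 remains.
R1C6 = 4: row 1 has {1,2,3,5,6,7,8,9}; col 6 has {1,2,3,5,6,7,8,9}; region has {1,2,3,5,6,7,8,9} → only 4 remains.

4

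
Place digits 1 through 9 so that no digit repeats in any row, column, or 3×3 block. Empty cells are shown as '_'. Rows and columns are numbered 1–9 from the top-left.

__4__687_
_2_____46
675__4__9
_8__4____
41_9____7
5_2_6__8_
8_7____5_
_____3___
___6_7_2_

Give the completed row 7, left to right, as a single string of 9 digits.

R6C6 = 1 (sole candidate).
R6C4 = 7 (hidden single in row 6).
R2C5 = 7 (hidden single in row 2).
R4C1 = 7 (hidden single in row 4).
R8C7 = 7 (hidden single in row 8).
R8C1 = 2 (hidden single in column 1).
R2C3 = 8 (hidden single in column 3).
R5C6 = 8 (hidden single in column 6).
Singles propagation stalls; R7C6 is still open with candidates {2,9}.
  Try R7C6 = 9: this forces R2C6=5, R4C6=2, R1C9=5; then column 9 has no cell left for 2 — contradiction.
So R7C6 = 2.
R4C6 = 5 (sole candidate).
R2C6 = 9 (sole candidate).
R5C7 = 5 (hidden single in row 5).
R2C4 = 5 (hidden single in row 2).
R1C9 = 5 (hidden single in row 1).
R5C5 = 2 (hidden single in row 5).
R4C4 = 3 (sole candidate).
R1C4 = 2 (hidden single in row 1).
R3C7 = 2 (hidden single in row 3).
R4C9 = 2 (hidden single in row 4).
Singles propagation stalls; R7C2 is still open with candidates {3,4,6,9}.
  Try R7C2 = 3: this forces R1C2=9; then R6C2 has no candidate left — contradiction.
  Try R7C2 = 6: this forces R8C8=6, R5C8=3, R6C9=4, R3C8=1, R4C8=9; then R6C7 has no candidate left — contradiction.
  Try R7C2 = 9: this forces R1C2=3; then R6C2 has no candidate left — contradiction.
So R7C2 = 4.
R7C4 = 1: row 7 has {2,4,5,7,8}; col 4 has {2,3,5,6,7,9}; box has {2,3,6,7} → only 1 remains.
R7C5 = 9: row 7 has {1,2,4,5,7,8}; col 5 has {2,4,6,7}; box has {1,2,3,6,7} → only 9 remains.
R7C9 = 3: row 7 has {1,2,4,5,7,8,9}; col 9 has {2,5,6,7,9}; box has {2,5,7} → only 3 remains.
R3C4 = 8 (sole candidate).
R6C9 = 4 (sole candidate).
R7C7 = 6: row 7 has {1,2,3,4,5,7,8,9}; col 7 has {2,5,7,8}; box has {2,3,5,7} → only 6 remains.

847192653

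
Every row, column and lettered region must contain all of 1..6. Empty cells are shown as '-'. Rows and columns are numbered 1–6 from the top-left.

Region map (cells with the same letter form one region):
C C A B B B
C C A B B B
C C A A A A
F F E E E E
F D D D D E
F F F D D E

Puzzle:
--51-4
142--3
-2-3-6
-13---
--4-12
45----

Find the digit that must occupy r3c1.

5

r3c1 = 5: row 3 has {2,3,6}; col 1 has {1,4}; region has {1,2,4} → only 5 remains.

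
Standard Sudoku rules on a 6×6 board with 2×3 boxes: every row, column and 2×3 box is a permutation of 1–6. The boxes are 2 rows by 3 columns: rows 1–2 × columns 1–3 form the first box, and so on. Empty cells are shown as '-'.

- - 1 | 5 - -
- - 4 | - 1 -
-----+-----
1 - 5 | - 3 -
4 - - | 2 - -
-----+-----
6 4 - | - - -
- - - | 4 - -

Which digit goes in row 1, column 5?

row 3, column 4 = 6 (sole candidate).
row 3, column 6 = 4 (sole candidate).
row 4, column 5 = 5 (sole candidate).
row 4, column 6 = 1 (sole candidate).
row 5, column 5 = 2 (sole candidate).
row 6, column 5 = 6 (sole candidate).
row 1, column 5 = 4: row 1 has {1,5}; col 5 has {1,2,3,5,6}; box has {1,5} → only 4 remains.

4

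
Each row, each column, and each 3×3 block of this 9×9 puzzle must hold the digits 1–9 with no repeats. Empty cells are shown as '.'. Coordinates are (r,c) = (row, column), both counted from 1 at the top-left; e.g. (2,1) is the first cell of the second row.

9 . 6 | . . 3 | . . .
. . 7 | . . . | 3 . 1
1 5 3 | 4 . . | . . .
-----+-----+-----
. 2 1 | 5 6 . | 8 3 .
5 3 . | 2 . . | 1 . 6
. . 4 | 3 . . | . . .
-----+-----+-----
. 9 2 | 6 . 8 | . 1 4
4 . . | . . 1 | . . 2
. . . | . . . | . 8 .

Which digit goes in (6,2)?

6

(4,1) = 7: row 4 has {1,2,3,5,6,8}; col 1 has {1,4,5,9}; box has {1,2,3,4,5} → only 7 remains.
(4,9) = 9: row 4 has {1,2,3,5,6,7,8}; col 9 has {1,2,4,6}; box has {1,3,6,8} → only 9 remains.
(7,1) = 3: row 7 has {1,2,4,6,8,9}; col 1 has {1,4,5,7,9}; box has {2,4,9} → only 3 remains.
(9,1) = 6: row 9 has {8}; col 1 has {1,3,4,5,7,9}; box has {2,3,4,9} → only 6 remains.
(9,3) = 5: row 9 has {6,8}; col 3 has {1,2,3,4,6,7}; box has {2,3,4,6,9} → only 5 remains.
(4,6) = 4: row 4 has {1,2,3,5,6,7,8,9}; col 6 has {1,3,8}; box has {2,3,5,6} → only 4 remains.
(6,1) = 8: row 6 has {3,4}; col 1 has {1,3,4,5,6,7,9}; box has {1,2,3,4,5,7} → only 8 remains.
(6,2) = 6: row 6 has {3,4,8}; col 2 has {2,3,5,9}; box has {1,2,3,4,5,7,8} → only 6 remains.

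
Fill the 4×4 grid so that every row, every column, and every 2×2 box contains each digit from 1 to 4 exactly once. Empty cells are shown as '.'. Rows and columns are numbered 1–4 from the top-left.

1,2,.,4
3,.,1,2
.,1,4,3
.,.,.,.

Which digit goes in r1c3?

3

r1c3 = 3: row 1 has {1,2,4}; col 3 has {1,4}; box has {1,2,4} → only 3 remains.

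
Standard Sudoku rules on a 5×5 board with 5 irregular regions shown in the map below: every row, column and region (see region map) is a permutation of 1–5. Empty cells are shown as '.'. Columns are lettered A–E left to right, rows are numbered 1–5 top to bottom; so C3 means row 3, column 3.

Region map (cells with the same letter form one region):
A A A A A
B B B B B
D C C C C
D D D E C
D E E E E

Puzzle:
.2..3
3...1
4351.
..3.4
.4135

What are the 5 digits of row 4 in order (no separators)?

C1 = 4: row 1 has {2,3}; col 3 has {1,3,5}; region has {2,3} → only 4 remains.
D1 = 5: row 1 has {2,3,4}; col 4 has {1,3}; region has {2,3,4} → only 5 remains.
B2 = 5: row 2 has {1,3}; col 2 has {2,3,4}; region has {1,3} → only 5 remains.
C2 = 2: row 2 has {1,3,5}; col 3 has {1,3,4,5}; region has {1,3,5} → only 2 remains.
D2 = 4: row 2 has {1,2,3,5}; col 4 has {1,3,5}; region has {1,2,3,5} → only 4 remains.
E3 = 2: row 3 has {1,3,4,5}; col 5 has {1,3,4,5}; region has {1,3,4,5} → only 2 remains.
B4 = 1: row 4 has {3,4}; col 2 has {2,3,4,5}; region has {3,4} → only 1 remains.
D4 = 2: row 4 has {1,3,4}; col 4 has {1,3,4,5}; region has {1,3,4,5} → only 2 remains.
A5 = 2: row 5 has {1,3,4,5}; col 1 has {3,4}; region has {1,3,4} → only 2 remains.
A1 = 1: row 1 has {2,3,4,5}; col 1 has {2,3,4}; region has {2,3,4,5} → only 1 remains.
A4 = 5: row 4 has {1,2,3,4}; col 1 has {1,2,3,4}; region has {1,2,3,4} → only 5 remains.

51324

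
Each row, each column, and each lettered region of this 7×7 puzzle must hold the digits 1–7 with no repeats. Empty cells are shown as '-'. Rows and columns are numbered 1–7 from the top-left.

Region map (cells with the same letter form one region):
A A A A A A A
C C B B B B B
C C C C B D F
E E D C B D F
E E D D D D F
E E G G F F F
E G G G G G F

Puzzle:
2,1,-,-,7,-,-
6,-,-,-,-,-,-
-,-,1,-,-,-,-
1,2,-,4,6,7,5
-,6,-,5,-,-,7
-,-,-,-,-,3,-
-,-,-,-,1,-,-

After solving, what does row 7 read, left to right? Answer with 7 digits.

7453126

row 4, column 3 = 3 (sole candidate).
row 5, column 6 = 1 (hidden single in row 5).
row 5, column 1 = 3 (hidden single in row 5).
row 6, column 7 = 1 (hidden single in row 6).
row 2, column 4 = 1 (hidden single in row 2).
row 2, column 3 = 7 (hidden single in region B).
row 3, column 4 = 2 (hidden single in region C).
row 3, column 6 = 6 (hidden single in region D).
row 3, column 7 = 4 (sole candidate).
row 6, column 5 = 2 (sole candidate).
row 7, column 7 = 6: row 7 has {1}; col 7 has {1,4,5,7}; region has {1,2,3,4,5,7} → only 6 remains.
row 1, column 7 = 3 (sole candidate).
row 2, column 7 = 2 (sole candidate).
row 5, column 5 = 4 (sole candidate).
row 1, column 4 = 6 (sole candidate).
row 5, column 3 = 2 (sole candidate).
row 6, column 4 = 7 (sole candidate).
row 7, column 4 = 3: row 7 has {1,6}; col 4 has {1,2,4,5,6,7}; region has {1,7} → only 3 remains.
row 2, column 6 = 4 (hidden single in row 2).
row 1, column 6 = 5 (sole candidate).
row 7, column 6 = 2: row 7 has {1,3,6}; col 6 has {1,3,4,5,6,7}; region has {1,3,7} → only 2 remains.
row 1, column 3 = 4 (sole candidate).
row 7, column 3 = 5: row 7 has {1,2,3,6}; col 3 has {1,2,3,4,7}; region has {1,2,3,7} → only 5 remains.
row 6, column 3 = 6 (sole candidate).
row 7, column 2 = 4: row 7 has {1,2,3,5,6}; col 2 has {1,2,6}; region has {1,2,3,5,6,7} → only 4 remains.
row 6, column 2 = 5 (sole candidate).
row 7, column 1 = 7: row 7 has {1,2,3,4,5,6}; col 1 has {1,2,3,6}; region has {1,2,3,5,6} → only 7 remains.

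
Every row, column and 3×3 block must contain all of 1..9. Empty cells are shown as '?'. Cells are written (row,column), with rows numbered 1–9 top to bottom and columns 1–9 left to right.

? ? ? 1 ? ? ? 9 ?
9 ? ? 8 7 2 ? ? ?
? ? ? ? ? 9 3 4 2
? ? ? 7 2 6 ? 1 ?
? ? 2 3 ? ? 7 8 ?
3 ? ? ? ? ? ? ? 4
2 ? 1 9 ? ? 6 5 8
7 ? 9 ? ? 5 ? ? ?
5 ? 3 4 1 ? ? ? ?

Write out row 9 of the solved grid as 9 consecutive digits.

(2,8) = 6: row 2 has {2,7,8,9}; col 8 has {1,4,5,8,9}; box has {2,3,4,9} → only 6 remains.
(6,4) = 5: row 6 has {3,4}; col 4 has {1,3,4,7,8,9}; box has {2,3,6,7} → only 5 remains.
(6,8) = 2: row 6 has {3,4,5}; col 8 has {1,4,5,6,8,9}; box has {1,4,7,8} → only 2 remains.
(7,2) = 4: row 7 has {1,2,5,6,8,9}; col 2 has {}; box has {1,2,3,5,7,9} → only 4 remains.
(7,5) = 3: row 7 has {1,2,4,5,6,8,9}; col 5 has {1,2,7}; box has {1,4,5,9} → only 3 remains.
(7,6) = 7: row 7 has {1,2,3,4,5,6,8,9}; col 6 has {2,5,6,9}; box has {1,3,4,5,9} → only 7 remains.
(8,8) = 3: row 8 has {5,7,9}; col 8 has {1,2,4,5,6,8,9}; box has {5,6,8} → only 3 remains.
(8,9) = 1: row 8 has {3,5,7,9}; col 9 has {2,4,8}; box has {3,5,6,8} → only 1 remains.
(9,6) = 8: row 9 has {1,3,4,5}; col 6 has {2,5,6,7,9}; box has {1,3,4,5,7,9} → only 8 remains.
(9,8) = 7: row 9 has {1,3,4,5,8}; col 8 has {1,2,3,4,5,6,8,9}; box has {1,3,5,6,8} → only 7 remains.
(9,9) = 9: row 9 has {1,3,4,5,7,8}; col 9 has {1,2,4,8}; box has {1,3,5,6,7,8} → only 9 remains.
(2,9) = 5: row 2 has {2,6,7,8,9}; col 9 has {1,2,4,8,9}; box has {2,3,4,6,9} → only 5 remains.
(3,4) = 6: row 3 has {2,3,4,9}; col 4 has {1,3,4,5,7,8,9}; box has {1,2,7,8,9} → only 6 remains.
(3,5) = 5: row 3 has {2,3,4,6,9}; col 5 has {1,2,3,7}; box has {1,2,6,7,8,9} → only 5 remains.
(4,9) = 3: row 4 has {1,2,6,7}; col 9 has {1,2,4,5,8,9}; box has {1,2,4,7,8} → only 3 remains.
(5,9) = 6: row 5 has {2,3,7,8}; col 9 has {1,2,3,4,5,8,9}; box has {1,2,3,4,7,8} → only 6 remains.
(6,6) = 1: row 6 has {2,3,4,5}; col 6 has {2,5,6,7,8,9}; box has {2,3,5,6,7} → only 1 remains.
(6,7) = 9: row 6 has {1,2,3,4,5}; col 7 has {3,6,7}; box has {1,2,3,4,6,7,8} → only 9 remains.
(8,4) = 2: row 8 has {1,3,5,7,9}; col 4 has {1,3,4,5,6,7,8,9}; box has {1,3,4,5,7,8,9} → only 2 remains.
(8,5) = 6: row 8 has {1,2,3,5,7,9}; col 5 has {1,2,3,5,7}; box has {1,2,3,4,5,7,8,9} → only 6 remains.
(8,7) = 4: row 8 has {1,2,3,5,6,7,9}; col 7 has {3,6,7,9}; box has {1,3,5,6,7,8,9} → only 4 remains.
(9,2) = 6: row 9 has {1,3,4,5,7,8,9}; col 2 has {4}; box has {1,2,3,4,5,7,9} → only 6 remains.
(9,7) = 2: row 9 has {1,3,4,5,6,7,8,9}; col 7 has {3,4,6,7,9}; box has {1,3,4,5,6,7,8,9} → only 2 remains.

563418279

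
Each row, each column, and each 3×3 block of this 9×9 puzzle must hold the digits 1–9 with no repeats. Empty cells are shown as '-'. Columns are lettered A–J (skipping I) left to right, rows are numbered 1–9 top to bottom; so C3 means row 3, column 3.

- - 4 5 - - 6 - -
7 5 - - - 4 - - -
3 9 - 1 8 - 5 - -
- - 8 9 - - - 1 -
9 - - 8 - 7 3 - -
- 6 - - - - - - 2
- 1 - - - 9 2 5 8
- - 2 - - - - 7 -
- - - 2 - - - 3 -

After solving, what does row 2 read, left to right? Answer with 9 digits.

751694823

C3 = 6: row 3 has {1,3,5,8,9}; col 3 has {2,4,8}; box has {3,4,5,7,9} → only 6 remains.
F3 = 2: row 3 has {1,3,5,6,8,9}; col 6 has {4,7,9}; box has {1,4,5,8} → only 2 remains.
H3 = 4: row 3 has {1,2,3,5,6,8,9}; col 8 has {1,3,5,7}; box has {5,6} → only 4 remains.
J3 = 7: row 3 has {1,2,3,4,5,6,8,9}; col 9 has {2,8}; box has {4,5,6} → only 7 remains.
H5 = 6: row 5 has {3,7,8,9}; col 8 has {1,3,4,5,7}; box has {1,2,3} → only 6 remains.
F1 = 3: row 1 has {4,5,6}; col 6 has {2,4,7,9}; box has {1,2,4,5,8} → only 3 remains.
C2 = 1: row 2 has {4,5,7}; col 3 has {2,4,6,8}; box has {3,4,5,6,7,9} → only 1 remains.
D2 = 6: row 2 has {1,4,5,7}; col 4 has {1,2,5,8,9}; box has {1,2,3,4,5,8} → only 6 remains.
E2 = 9: row 2 has {1,4,5,6,7}; col 5 has {8}; box has {1,2,3,4,5,6,8} → only 9 remains.
G2 = 8: row 2 has {1,4,5,6,7,9}; col 7 has {2,3,5,6}; box has {4,5,6,7} → only 8 remains.
H2 = 2: row 2 has {1,4,5,6,7,8,9}; col 8 has {1,3,4,5,6,7}; box has {4,5,6,7,8} → only 2 remains.
J2 = 3: row 2 has {1,2,4,5,6,7,8,9}; col 9 has {2,7,8}; box has {2,4,5,6,7,8} → only 3 remains.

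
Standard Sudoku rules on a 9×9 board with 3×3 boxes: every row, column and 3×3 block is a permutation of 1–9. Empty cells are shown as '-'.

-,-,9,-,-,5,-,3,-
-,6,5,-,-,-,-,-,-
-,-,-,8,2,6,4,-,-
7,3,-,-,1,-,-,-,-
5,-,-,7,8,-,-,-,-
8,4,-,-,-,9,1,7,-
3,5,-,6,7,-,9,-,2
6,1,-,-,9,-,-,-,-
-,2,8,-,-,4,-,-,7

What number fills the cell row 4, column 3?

6

row 1, column 5 = 4 (sole candidate).
row 2, column 5 = 3 (sole candidate).
row 3, column 1 = 1 (sole candidate).
row 3, column 2 = 7 (sole candidate).
row 3, column 3 = 3 (sole candidate).
row 4, column 6 = 2 (sole candidate).
row 5, column 2 = 9 (sole candidate).
row 5, column 6 = 3 (sole candidate).
row 6, column 4 = 5 (sole candidate).
row 6, column 5 = 6 (sole candidate).
row 6, column 9 = 3 (sole candidate).
row 7, column 3 = 4 (sole candidate).
row 8, column 3 = 7 (sole candidate).
row 8, column 6 = 8 (sole candidate).
row 9, column 1 = 9 (sole candidate).
row 9, column 5 = 5 (sole candidate).
row 1, column 1 = 2 (sole candidate).
row 1, column 2 = 8 (sole candidate).
row 1, column 4 = 1 (sole candidate).
row 1, column 9 = 6 (sole candidate).
row 2, column 1 = 4 (sole candidate).
row 2, column 4 = 9 (sole candidate).
row 2, column 6 = 7 (sole candidate).
row 4, column 3 = 6: row 4 has {1,2,3,7}; col 3 has {3,4,5,7,8,9}; box has {3,4,5,7,8,9} → only 6 remains.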